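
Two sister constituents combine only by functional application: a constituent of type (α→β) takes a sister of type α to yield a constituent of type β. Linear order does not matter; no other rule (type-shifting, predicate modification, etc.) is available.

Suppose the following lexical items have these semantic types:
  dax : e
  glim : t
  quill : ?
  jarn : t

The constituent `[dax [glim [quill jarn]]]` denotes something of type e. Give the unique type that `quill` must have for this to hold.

(t→(t→(e→e)))

[dax [glim [quill jarn]]] must have type e. The sister dax has type e; that is not a function onto e, so [glim [quill jarn]] must be the functor, of type (e→e).
[glim [quill jarn]] must have type (e→e). The sister glim has type t; that is not a function onto (e→e), so [quill jarn] must be the functor, of type (t→(e→e)).
[quill jarn] must have type (t→(e→e)). The sister jarn has type t; that is not a function onto (t→(e→e)), so quill must be the functor, of type (t→(t→(e→e))).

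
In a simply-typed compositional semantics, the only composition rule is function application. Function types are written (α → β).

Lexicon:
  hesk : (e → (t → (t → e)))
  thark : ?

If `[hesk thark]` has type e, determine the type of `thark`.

[hesk thark] must have type e. The sister hesk has type (e → (t → (t → e))); that is not a function onto e, so thark must be the functor, of type ((e → (t → (t → e))) → e).

((e → (t → (t → e))) → e)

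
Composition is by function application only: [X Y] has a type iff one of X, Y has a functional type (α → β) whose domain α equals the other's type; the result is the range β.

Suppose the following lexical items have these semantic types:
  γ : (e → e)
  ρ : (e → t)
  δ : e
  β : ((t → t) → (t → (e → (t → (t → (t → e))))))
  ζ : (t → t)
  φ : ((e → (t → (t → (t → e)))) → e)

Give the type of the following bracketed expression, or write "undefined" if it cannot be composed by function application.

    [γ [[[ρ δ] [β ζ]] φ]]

[ρ δ]: (e → t) applied to e yields t.
[β ζ]: ((t → t) → (t → (e → (t → (t → (t → e)))))) applied to (t → t) yields (t → (e → (t → (t → (t → e))))).
[[ρ δ] [β ζ]]: (t → (e → (t → (t → (t → e))))) applied to t yields (e → (t → (t → (t → e)))).
[[[ρ δ] [β ζ]] φ]: ((e → (t → (t → (t → e)))) → e) applied to (e → (t → (t → (t → e)))) yields e.
[γ [[[ρ δ] [β ζ]] φ]]: (e → e) applied to e yields e.

e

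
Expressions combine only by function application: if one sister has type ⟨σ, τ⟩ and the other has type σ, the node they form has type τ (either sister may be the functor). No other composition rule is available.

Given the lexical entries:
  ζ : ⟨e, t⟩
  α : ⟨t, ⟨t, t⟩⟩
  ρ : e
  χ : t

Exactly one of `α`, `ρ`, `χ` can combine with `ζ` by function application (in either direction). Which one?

ρ

α : ⟨t, ⟨t, t⟩⟩ — neither side's domain matches the other.
ρ — combines: ζ : ⟨e, t⟩ takes ρ : e as argument, giving t.
χ : t — neither side's domain matches the other.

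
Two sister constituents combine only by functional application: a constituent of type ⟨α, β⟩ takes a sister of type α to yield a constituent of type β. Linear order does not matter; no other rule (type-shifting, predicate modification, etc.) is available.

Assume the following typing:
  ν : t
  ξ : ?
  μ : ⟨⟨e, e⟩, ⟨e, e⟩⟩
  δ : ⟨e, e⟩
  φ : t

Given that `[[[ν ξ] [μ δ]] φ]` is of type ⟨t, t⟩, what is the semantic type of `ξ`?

⟨t, ⟨⟨e, e⟩, ⟨t, ⟨t, t⟩⟩⟩⟩

[[[ν ξ] [μ δ]] φ] must have type ⟨t, t⟩. The sister φ has type t; that is not a function onto ⟨t, t⟩, so [[ν ξ] [μ δ]] must be the functor, of type ⟨t, ⟨t, t⟩⟩.
[[ν ξ] [μ δ]] must have type ⟨t, ⟨t, t⟩⟩. The sister [μ δ] has type ⟨e, e⟩; that is not a function onto ⟨t, ⟨t, t⟩⟩, so [ν ξ] must be the functor, of type ⟨⟨e, e⟩, ⟨t, ⟨t, t⟩⟩⟩.
[ν ξ] must have type ⟨⟨e, e⟩, ⟨t, ⟨t, t⟩⟩⟩. The sister ν has type t; that is not a function onto ⟨⟨e, e⟩, ⟨t, ⟨t, t⟩⟩⟩, so ξ must be the functor, of type ⟨t, ⟨⟨e, e⟩, ⟨t, ⟨t, t⟩⟩⟩⟩.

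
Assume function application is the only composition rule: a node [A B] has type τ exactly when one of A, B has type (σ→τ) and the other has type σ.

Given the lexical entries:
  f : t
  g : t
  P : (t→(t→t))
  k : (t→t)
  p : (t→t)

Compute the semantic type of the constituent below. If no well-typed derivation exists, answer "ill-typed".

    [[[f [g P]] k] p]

t

[g P] — P of type (t→(t→t)) combines with g of type t: type (t→t).
[f [g P]] — [g P] of type (t→t) combines with f of type t: type t.
[[f [g P]] k] — k of type (t→t) combines with [f [g P]] of type t: type t.
[[[f [g P]] k] p] — p of type (t→t) combines with [[f [g P]] k] of type t: type t.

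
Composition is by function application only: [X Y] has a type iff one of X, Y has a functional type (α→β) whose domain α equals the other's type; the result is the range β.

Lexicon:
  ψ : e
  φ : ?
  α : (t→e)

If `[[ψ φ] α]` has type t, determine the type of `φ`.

(e→((t→e)→t))

At [[ψ φ] α] (required: t): α is (t→e), which is not a function with range t; hence [ψ φ] is the functor — type ((t→e)→t).
At [ψ φ] (required: ((t→e)→t)): ψ is e, which is not a function with range ((t→e)→t); hence φ is the functor — type (e→((t→e)→t)).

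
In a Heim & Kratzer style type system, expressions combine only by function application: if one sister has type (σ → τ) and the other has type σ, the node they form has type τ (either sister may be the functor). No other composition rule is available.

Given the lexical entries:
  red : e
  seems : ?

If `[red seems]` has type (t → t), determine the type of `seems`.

[red seems] is required to be (t → t). red : e cannot yield (t → t) as functor, so seems : (e → (t → t)).

(e → (t → t))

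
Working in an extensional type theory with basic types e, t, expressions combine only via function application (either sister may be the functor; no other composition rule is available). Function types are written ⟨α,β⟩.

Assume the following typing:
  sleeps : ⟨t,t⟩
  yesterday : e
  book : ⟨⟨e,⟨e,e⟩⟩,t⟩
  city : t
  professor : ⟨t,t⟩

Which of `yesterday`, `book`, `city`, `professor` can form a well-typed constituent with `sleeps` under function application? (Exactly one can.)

city

yesterday : e — does not combine with sleeps.
book : ⟨⟨e,⟨e,e⟩⟩,t⟩ — does not combine with sleeps.
city — combines: sleeps : ⟨t,t⟩ takes city : t as argument, giving t.
professor : ⟨t,t⟩ — does not combine with sleeps.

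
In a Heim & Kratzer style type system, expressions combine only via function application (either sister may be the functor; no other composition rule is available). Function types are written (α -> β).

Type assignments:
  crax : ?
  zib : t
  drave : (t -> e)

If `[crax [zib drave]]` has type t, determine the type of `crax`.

(e -> t)

For [crax [zib drave]] to have type t with [zib drave] of type e, crax must be the function: crax : (e -> t).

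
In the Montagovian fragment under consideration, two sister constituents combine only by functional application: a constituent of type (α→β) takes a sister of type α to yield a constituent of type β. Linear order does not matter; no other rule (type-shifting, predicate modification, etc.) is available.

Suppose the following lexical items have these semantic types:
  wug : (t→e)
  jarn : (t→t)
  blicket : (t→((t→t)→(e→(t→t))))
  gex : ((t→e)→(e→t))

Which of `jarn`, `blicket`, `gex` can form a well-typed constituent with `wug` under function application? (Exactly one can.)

jarn : (t→t) — no; wug wants t, and jarn wants t.
blicket : (t→((t→t)→(e→(t→t)))) — no; wug wants t, and blicket wants t.
gex — combines: gex : ((t→e)→(e→t)) takes wug : (t→e) as argument, giving (e→t).

gex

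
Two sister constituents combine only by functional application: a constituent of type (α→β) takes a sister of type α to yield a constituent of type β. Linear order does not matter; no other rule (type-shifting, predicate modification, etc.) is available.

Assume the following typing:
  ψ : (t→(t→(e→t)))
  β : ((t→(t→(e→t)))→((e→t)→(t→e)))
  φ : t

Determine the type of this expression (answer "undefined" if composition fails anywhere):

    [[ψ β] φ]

undefined

[ψ β] — β of type ((t→(t→(e→t)))→((e→t)→(t→e))) combines with ψ of type (t→(t→(e→t))): type ((e→t)→(t→e)).
At [[ψ β] φ]: neither ((e→t)→(t→e)) nor t can take the other as argument; the node is ill-typed.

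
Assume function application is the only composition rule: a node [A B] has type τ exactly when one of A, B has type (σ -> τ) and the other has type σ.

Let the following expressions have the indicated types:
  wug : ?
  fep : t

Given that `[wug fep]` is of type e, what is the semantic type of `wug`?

For [wug fep] to have type e with fep of type t, wug must be the function: wug : (t -> e).

(t -> e)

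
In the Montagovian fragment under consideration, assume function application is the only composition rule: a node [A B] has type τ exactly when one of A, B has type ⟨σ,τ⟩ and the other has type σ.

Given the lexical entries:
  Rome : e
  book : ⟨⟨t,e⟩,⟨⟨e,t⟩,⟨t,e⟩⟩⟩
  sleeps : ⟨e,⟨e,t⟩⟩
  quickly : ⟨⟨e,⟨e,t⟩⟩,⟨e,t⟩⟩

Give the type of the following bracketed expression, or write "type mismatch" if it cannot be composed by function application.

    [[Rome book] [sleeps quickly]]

type mismatch

[Rome book]: e and ⟨⟨t,e⟩,⟨⟨e,t⟩,⟨t,e⟩⟩⟩ cannot combine by function application — type clash.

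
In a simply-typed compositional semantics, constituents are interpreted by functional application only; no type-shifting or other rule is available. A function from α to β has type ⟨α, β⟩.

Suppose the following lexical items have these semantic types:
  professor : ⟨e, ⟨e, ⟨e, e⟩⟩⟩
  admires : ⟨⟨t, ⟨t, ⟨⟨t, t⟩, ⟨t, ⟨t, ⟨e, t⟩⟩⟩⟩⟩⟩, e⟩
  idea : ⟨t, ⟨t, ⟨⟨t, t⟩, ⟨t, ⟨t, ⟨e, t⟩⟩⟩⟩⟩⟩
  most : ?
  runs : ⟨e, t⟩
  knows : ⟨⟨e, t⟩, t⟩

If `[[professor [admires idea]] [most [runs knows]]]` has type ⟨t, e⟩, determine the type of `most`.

⟨t, ⟨⟨e, ⟨e, e⟩⟩, ⟨t, e⟩⟩⟩

At [[professor [admires idea]] [most [runs knows]]] (required: ⟨t, e⟩): [professor [admires idea]] is ⟨e, ⟨e, e⟩⟩, which is not a function with range ⟨t, e⟩; hence [most [runs knows]] is the functor — type ⟨⟨e, ⟨e, e⟩⟩, ⟨t, e⟩⟩.
At [most [runs knows]] (required: ⟨⟨e, ⟨e, e⟩⟩, ⟨t, e⟩⟩): [runs knows] is t, which is not a function with range ⟨⟨e, ⟨e, e⟩⟩, ⟨t, e⟩⟩; hence most is the functor — type ⟨t, ⟨⟨e, ⟨e, e⟩⟩, ⟨t, e⟩⟩⟩.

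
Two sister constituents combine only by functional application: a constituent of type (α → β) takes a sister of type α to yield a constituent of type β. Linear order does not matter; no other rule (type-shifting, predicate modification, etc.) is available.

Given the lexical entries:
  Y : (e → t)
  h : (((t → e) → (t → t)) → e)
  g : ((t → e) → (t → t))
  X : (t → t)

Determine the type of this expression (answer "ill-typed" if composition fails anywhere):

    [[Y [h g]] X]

[h g]: functor h : (((t → e) → (t → t)) → e), argument g : ((t → e) → (t → t)); result e.
[Y [h g]]: functor Y : (e → t), argument [h g] : e; result t.
[[Y [h g]] X]: functor X : (t → t), argument [Y [h g]] : t; result t.

t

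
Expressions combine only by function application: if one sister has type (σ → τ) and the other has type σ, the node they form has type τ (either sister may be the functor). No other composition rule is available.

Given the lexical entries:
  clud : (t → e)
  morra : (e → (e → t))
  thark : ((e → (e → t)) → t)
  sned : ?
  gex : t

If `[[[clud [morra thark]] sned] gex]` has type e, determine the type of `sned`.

(e → (t → e))

For [[[clud [morra thark]] sned] gex] to have type e with gex of type t, [[clud [morra thark]] sned] must be the function: [[clud [morra thark]] sned] : (t → e).
For [[clud [morra thark]] sned] to have type (t → e) with [clud [morra thark]] of type e, sned must be the function: sned : (e → (t → e)).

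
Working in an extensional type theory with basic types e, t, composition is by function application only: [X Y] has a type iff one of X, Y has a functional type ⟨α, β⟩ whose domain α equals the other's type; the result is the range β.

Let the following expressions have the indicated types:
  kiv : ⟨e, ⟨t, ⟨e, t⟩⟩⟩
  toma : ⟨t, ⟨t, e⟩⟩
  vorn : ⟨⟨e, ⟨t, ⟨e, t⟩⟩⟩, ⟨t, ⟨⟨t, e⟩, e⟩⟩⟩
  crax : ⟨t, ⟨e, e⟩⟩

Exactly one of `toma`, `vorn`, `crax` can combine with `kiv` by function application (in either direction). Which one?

vorn

toma : ⟨t, ⟨t, e⟩⟩ — does not combine with kiv.
vorn — combines: vorn : ⟨⟨e, ⟨t, ⟨e, t⟩⟩⟩, ⟨t, ⟨⟨t, e⟩, e⟩⟩⟩ takes kiv : ⟨e, ⟨t, ⟨e, t⟩⟩⟩ as argument, giving ⟨t, ⟨⟨t, e⟩, e⟩⟩.
crax : ⟨t, ⟨e, e⟩⟩ — does not combine with kiv.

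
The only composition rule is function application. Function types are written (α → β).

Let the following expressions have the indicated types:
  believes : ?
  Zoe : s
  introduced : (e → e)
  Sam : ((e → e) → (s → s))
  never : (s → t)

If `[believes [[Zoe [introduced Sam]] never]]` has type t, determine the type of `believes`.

At [believes [[Zoe [introduced Sam]] never]] (required: t): [[Zoe [introduced Sam]] never] is t, which is not a function with range t; hence believes is the functor — type (t → t).

(t → t)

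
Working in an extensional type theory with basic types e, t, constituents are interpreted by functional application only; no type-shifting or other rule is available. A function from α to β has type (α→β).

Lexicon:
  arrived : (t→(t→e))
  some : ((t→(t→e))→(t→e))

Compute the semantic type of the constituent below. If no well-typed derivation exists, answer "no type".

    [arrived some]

(t→e)

[arrived some]: ((t→(t→e))→(t→e)) applied to (t→(t→e)) yields (t→e).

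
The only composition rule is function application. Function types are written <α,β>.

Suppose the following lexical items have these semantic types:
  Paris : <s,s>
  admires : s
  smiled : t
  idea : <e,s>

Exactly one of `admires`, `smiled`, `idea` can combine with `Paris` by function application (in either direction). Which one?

admires — combines: Paris : <s,s> takes admires : s as argument, giving s.
smiled : t — neither side's domain matches the other.
idea : <e,s> — neither side's domain matches the other.

admires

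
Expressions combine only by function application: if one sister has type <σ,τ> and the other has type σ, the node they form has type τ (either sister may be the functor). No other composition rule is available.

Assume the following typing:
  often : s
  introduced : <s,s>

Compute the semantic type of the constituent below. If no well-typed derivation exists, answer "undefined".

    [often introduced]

s

[often introduced]: functor introduced : <s,s>, argument often : s; result s.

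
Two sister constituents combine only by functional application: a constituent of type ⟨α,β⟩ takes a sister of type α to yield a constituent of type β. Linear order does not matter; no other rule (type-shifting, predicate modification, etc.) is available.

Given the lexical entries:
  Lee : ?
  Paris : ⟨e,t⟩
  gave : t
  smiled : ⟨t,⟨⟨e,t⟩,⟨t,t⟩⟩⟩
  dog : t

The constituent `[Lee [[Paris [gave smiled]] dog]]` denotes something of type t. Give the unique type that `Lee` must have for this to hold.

At [Lee [[Paris [gave smiled]] dog]] (required: t): [[Paris [gave smiled]] dog] is t, which is not a function with range t; hence Lee is the functor — type ⟨t,t⟩.

⟨t,t⟩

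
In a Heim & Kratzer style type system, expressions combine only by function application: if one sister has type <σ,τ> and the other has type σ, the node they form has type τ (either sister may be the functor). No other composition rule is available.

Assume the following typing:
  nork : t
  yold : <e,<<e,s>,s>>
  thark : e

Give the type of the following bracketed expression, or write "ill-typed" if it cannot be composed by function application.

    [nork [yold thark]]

ill-typed

[yold thark]: yold is <e,<<e,s>,s>>, thark is e; result <<e,s>,s>.
[nork [yold thark]]: t and <<e,s>,s> cannot combine by function application — type clash.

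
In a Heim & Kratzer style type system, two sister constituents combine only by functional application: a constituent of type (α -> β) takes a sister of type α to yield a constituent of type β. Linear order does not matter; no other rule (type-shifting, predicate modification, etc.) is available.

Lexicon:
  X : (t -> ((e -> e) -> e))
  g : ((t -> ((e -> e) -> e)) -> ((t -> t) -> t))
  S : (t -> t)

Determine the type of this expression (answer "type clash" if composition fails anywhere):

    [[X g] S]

t

[X g]: g is ((t -> ((e -> e) -> e)) -> ((t -> t) -> t)), X is (t -> ((e -> e) -> e)); result ((t -> t) -> t).
[[X g] S]: [X g] is ((t -> t) -> t), S is (t -> t); result t.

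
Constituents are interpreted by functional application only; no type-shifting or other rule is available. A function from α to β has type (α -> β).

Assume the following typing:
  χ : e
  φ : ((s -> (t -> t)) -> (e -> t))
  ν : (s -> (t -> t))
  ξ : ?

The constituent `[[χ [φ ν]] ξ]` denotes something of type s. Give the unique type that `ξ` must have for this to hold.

(t -> s)

At [[χ [φ ν]] ξ] (required: s): [χ [φ ν]] is t, which is not a function with range s; hence ξ is the functor — type (t -> s).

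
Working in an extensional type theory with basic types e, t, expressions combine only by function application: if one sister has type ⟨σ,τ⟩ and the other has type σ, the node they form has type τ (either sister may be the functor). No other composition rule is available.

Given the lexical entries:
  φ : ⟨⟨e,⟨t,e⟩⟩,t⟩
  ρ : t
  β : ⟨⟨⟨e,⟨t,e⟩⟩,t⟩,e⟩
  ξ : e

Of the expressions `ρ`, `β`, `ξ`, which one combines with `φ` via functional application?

ρ : t — neither side's domain matches the other.
β — combines: β : ⟨⟨⟨e,⟨t,e⟩⟩,t⟩,e⟩ takes φ : ⟨⟨e,⟨t,e⟩⟩,t⟩ as argument, giving e.
ξ : e — neither side's domain matches the other.

β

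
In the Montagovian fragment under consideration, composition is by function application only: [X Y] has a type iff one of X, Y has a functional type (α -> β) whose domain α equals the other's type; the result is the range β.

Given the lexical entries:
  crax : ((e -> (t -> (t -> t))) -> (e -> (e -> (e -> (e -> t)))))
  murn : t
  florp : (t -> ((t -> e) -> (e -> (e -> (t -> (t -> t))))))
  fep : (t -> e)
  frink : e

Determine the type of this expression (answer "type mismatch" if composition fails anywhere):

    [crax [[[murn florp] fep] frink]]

[murn florp] — florp of type (t -> ((t -> e) -> (e -> (e -> (t -> (t -> t)))))) combines with murn of type t: type ((t -> e) -> (e -> (e -> (t -> (t -> t))))).
[[murn florp] fep] — [murn florp] of type ((t -> e) -> (e -> (e -> (t -> (t -> t))))) combines with fep of type (t -> e): type (e -> (e -> (t -> (t -> t)))).
[[[murn florp] fep] frink] — [[murn florp] fep] of type (e -> (e -> (t -> (t -> t)))) combines with frink of type e: type (e -> (t -> (t -> t))).
[crax [[[murn florp] fep] frink]] — crax of type ((e -> (t -> (t -> t))) -> (e -> (e -> (e -> (e -> t))))) combines with [[[murn florp] fep] frink] of type (e -> (t -> (t -> t))): type (e -> (e -> (e -> (e -> t)))).

(e -> (e -> (e -> (e -> t))))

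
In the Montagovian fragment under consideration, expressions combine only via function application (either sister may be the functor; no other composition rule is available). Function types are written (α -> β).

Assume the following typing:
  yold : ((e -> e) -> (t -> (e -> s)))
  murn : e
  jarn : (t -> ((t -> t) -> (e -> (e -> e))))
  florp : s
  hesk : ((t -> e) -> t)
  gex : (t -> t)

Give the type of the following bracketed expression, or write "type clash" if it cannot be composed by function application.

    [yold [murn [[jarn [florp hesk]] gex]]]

type clash

At [florp hesk]: neither s nor ((t -> e) -> t) can take the other as argument; the node is ill-typed.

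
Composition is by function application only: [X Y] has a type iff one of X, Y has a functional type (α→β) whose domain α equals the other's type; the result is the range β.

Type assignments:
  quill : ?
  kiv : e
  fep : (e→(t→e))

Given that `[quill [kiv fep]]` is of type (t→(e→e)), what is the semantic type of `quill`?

At [quill [kiv fep]] (required: (t→(e→e))): [kiv fep] is (t→e), which is not a function with range (t→(e→e)); hence quill is the functor — type ((t→e)→(t→(e→e))).

((t→e)→(t→(e→e)))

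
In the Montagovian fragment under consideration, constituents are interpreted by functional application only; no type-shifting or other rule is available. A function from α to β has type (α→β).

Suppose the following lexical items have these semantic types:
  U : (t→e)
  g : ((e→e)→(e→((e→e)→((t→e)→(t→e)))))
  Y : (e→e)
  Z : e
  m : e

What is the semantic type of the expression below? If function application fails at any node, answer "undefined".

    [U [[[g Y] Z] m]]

undefined

At [g Y], g : ((e→e)→(e→((e→e)→((t→e)→(t→e))))) takes Y : (e→e), giving (e→((e→e)→((t→e)→(t→e)))).
At [[g Y] Z], [g Y] : (e→((e→e)→((t→e)→(t→e)))) takes Z : e, giving ((e→e)→((t→e)→(t→e))).
At [[[g Y] Z] m]: neither ((e→e)→((t→e)→(t→e))) nor e can take the other as argument; the node is ill-typed.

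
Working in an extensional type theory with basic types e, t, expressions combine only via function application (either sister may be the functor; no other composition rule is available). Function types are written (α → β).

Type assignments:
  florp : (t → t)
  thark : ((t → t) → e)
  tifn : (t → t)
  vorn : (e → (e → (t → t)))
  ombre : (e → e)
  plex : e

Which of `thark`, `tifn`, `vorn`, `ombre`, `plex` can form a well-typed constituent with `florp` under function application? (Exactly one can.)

thark

thark — combines: thark : ((t → t) → e) takes florp : (t → t) as argument, giving e.
tifn : (t → t) — no; florp wants t, and tifn wants t.
vorn : (e → (e → (t → t))) — no; florp wants t, and vorn wants e.
ombre : (e → e) — no; florp wants t, and ombre wants e.
plex : e — no; florp wants t, and plex wants nothing (atomic).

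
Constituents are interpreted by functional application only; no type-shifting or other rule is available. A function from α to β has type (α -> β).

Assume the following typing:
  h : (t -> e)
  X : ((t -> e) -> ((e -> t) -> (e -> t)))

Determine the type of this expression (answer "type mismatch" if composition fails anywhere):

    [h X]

((e -> t) -> (e -> t))

[h X]: X is ((t -> e) -> ((e -> t) -> (e -> t))), h is (t -> e); result ((e -> t) -> (e -> t)).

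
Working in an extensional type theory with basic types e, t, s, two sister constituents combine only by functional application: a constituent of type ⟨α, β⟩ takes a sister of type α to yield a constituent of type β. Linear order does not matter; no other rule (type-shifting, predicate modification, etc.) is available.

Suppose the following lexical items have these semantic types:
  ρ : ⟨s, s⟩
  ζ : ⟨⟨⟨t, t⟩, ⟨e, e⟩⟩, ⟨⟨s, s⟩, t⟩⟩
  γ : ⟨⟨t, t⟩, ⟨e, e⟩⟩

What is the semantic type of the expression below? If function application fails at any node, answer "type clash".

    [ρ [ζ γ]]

t

[ζ γ] — ζ of type ⟨⟨⟨t, t⟩, ⟨e, e⟩⟩, ⟨⟨s, s⟩, t⟩⟩ combines with γ of type ⟨⟨t, t⟩, ⟨e, e⟩⟩: type ⟨⟨s, s⟩, t⟩.
[ρ [ζ γ]] — [ζ γ] of type ⟨⟨s, s⟩, t⟩ combines with ρ of type ⟨s, s⟩: type t.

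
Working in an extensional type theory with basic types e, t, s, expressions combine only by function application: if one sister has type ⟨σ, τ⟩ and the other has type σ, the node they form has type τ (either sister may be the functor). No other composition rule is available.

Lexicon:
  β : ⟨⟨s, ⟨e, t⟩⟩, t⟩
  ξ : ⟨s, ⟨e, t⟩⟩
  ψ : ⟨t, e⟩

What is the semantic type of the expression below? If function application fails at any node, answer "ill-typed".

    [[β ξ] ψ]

e

[β ξ] — β of type ⟨⟨s, ⟨e, t⟩⟩, t⟩ combines with ξ of type ⟨s, ⟨e, t⟩⟩: type t.
[[β ξ] ψ] — ψ of type ⟨t, e⟩ combines with [β ξ] of type t: type e.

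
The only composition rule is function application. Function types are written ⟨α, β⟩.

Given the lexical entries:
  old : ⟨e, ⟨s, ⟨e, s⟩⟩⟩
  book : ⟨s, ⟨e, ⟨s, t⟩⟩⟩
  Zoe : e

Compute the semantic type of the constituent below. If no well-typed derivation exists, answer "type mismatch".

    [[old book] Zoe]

At [old book]: neither ⟨e, ⟨s, ⟨e, s⟩⟩⟩ nor ⟨s, ⟨e, ⟨s, t⟩⟩⟩ can take the other as argument; the node is ill-typed.

type mismatch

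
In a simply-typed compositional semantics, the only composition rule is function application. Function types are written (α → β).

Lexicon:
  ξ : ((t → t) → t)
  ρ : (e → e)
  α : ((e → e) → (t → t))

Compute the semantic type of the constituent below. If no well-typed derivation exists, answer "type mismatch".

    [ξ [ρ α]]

t

[ρ α] — α of type ((e → e) → (t → t)) combines with ρ of type (e → e): type (t → t).
[ξ [ρ α]] — ξ of type ((t → t) → t) combines with [ρ α] of type (t → t): type t.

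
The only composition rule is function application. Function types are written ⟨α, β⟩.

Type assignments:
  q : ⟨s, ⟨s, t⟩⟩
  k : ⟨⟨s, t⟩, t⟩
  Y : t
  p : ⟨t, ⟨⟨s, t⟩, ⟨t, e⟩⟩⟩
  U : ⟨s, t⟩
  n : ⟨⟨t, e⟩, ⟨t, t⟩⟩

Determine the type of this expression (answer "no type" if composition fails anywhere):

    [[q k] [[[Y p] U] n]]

[q k]: ⟨s, ⟨s, t⟩⟩ and ⟨⟨s, t⟩, t⟩ cannot combine by function application — type clash.

no type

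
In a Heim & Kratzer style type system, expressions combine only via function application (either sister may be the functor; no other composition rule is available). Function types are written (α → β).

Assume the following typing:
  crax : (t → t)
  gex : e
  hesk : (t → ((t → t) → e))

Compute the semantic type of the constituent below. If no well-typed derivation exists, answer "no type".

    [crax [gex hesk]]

no type

[gex hesk]: e with (t → ((t → t) → e)) — neither is a function whose domain matches the other; composition fails here.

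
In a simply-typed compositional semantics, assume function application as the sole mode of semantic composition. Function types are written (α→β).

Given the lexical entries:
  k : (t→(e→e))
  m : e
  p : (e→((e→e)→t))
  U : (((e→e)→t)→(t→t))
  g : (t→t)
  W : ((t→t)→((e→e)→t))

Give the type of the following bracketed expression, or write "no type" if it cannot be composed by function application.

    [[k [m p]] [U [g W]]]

no type

[m p]: functor p : (e→((e→e)→t)), argument m : e; result ((e→e)→t).
At [k [m p]]: neither (t→(e→e)) nor ((e→e)→t) can take the other as argument; the node is ill-typed.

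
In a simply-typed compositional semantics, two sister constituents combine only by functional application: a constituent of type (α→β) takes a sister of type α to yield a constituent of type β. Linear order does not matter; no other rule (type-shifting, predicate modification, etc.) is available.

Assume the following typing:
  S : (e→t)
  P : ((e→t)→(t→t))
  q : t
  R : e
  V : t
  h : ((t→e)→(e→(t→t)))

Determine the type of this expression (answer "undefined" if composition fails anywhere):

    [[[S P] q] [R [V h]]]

undefined

At [S P], P : ((e→t)→(t→t)) takes S : (e→t), giving (t→t).
At [[S P] q], [S P] : (t→t) takes q : t, giving t.
[V h]: t and ((t→e)→(e→(t→t))) cannot combine by function application — type clash.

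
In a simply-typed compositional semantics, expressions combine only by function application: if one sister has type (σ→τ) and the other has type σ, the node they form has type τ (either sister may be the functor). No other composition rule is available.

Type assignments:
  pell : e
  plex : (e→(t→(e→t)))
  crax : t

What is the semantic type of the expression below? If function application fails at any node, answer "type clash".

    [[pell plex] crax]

(e→t)

At [pell plex], plex : (e→(t→(e→t))) takes pell : e, giving (t→(e→t)).
At [[pell plex] crax], [pell plex] : (t→(e→t)) takes crax : t, giving (e→t).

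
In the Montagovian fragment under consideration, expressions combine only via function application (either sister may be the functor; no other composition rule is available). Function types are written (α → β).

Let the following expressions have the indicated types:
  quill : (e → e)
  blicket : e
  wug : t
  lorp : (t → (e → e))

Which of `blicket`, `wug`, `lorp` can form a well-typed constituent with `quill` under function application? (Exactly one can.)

blicket — combines: quill : (e → e) takes blicket : e as argument, giving e.
wug : t — no; quill wants e, and wug wants nothing (atomic).
lorp : (t → (e → e)) — no; quill wants e, and lorp wants t.

blicket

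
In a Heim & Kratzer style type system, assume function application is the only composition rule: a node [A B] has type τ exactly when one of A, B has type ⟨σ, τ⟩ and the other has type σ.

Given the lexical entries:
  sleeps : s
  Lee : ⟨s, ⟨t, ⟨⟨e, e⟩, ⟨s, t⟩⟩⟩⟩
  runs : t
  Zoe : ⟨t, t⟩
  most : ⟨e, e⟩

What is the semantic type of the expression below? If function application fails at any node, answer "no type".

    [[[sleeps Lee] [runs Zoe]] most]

⟨s, t⟩

[sleeps Lee]: Lee is ⟨s, ⟨t, ⟨⟨e, e⟩, ⟨s, t⟩⟩⟩⟩, sleeps is s; result ⟨t, ⟨⟨e, e⟩, ⟨s, t⟩⟩⟩.
[runs Zoe]: Zoe is ⟨t, t⟩, runs is t; result t.
[[sleeps Lee] [runs Zoe]]: [sleeps Lee] is ⟨t, ⟨⟨e, e⟩, ⟨s, t⟩⟩⟩, [runs Zoe] is t; result ⟨⟨e, e⟩, ⟨s, t⟩⟩.
[[[sleeps Lee] [runs Zoe]] most]: [[sleeps Lee] [runs Zoe]] is ⟨⟨e, e⟩, ⟨s, t⟩⟩, most is ⟨e, e⟩; result ⟨s, t⟩.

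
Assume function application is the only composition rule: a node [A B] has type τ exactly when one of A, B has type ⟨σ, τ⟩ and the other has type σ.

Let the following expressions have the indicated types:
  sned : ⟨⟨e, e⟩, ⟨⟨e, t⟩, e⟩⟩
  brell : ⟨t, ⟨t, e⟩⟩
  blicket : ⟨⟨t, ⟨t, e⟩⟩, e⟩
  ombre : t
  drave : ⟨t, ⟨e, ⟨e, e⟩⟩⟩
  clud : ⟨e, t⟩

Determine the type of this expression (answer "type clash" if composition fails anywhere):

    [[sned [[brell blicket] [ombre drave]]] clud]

[brell blicket]: ⟨⟨t, ⟨t, e⟩⟩, e⟩ applied to ⟨t, ⟨t, e⟩⟩ yields e.
[ombre drave]: ⟨t, ⟨e, ⟨e, e⟩⟩⟩ applied to t yields ⟨e, ⟨e, e⟩⟩.
[[brell blicket] [ombre drave]]: ⟨e, ⟨e, e⟩⟩ applied to e yields ⟨e, e⟩.
[sned [[brell blicket] [ombre drave]]]: ⟨⟨e, e⟩, ⟨⟨e, t⟩, e⟩⟩ applied to ⟨e, e⟩ yields ⟨⟨e, t⟩, e⟩.
[[sned [[brell blicket] [ombre drave]]] clud]: ⟨⟨e, t⟩, e⟩ applied to ⟨e, t⟩ yields e.

e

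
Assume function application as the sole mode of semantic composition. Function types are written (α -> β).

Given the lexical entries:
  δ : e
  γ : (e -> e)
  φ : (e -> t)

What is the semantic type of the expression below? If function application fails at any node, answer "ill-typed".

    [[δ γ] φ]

[δ γ]: (e -> e) applied to e yields e.
[[δ γ] φ]: (e -> t) applied to e yields t.

t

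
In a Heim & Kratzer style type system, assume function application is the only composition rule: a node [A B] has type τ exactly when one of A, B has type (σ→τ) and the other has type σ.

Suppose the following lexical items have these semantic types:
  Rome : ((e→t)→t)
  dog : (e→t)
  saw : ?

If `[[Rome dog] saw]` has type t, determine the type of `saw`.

(t→t)

At [[Rome dog] saw] (required: t): [Rome dog] is t, which is not a function with range t; hence saw is the functor — type (t→t).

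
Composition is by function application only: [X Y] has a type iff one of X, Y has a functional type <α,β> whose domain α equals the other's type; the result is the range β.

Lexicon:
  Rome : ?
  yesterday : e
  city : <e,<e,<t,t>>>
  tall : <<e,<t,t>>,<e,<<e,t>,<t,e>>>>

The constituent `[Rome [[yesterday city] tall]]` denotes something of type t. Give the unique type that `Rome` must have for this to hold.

[Rome [[yesterday city] tall]] is required to be t. [[yesterday city] tall] : <e,<<e,t>,<t,e>>> cannot yield t as functor, so Rome : <<e,<<e,t>,<t,e>>>,t>.

<<e,<<e,t>,<t,e>>>,t>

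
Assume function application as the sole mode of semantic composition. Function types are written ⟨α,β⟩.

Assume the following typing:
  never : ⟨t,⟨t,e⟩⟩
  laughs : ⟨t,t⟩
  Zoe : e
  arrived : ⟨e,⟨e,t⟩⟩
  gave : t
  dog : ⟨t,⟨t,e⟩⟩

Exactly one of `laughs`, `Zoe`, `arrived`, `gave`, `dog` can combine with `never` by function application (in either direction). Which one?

gave

laughs : ⟨t,t⟩ — never needs t; laughs needs t; neither fits.
Zoe : e — never needs t; Zoe needs nothing (atomic); neither fits.
arrived : ⟨e,⟨e,t⟩⟩ — never needs t; arrived needs e; neither fits.
gave — combines: never : ⟨t,⟨t,e⟩⟩ takes gave : t as argument, giving ⟨t,e⟩.
dog : ⟨t,⟨t,e⟩⟩ — never needs t; dog needs t; neither fits.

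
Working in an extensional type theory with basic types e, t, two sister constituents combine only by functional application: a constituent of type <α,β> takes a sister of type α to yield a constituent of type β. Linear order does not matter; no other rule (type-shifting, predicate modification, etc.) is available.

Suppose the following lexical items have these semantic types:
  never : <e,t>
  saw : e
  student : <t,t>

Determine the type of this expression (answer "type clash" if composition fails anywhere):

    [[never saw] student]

t

[never saw]: functor never : <e,t>, argument saw : e; result t.
[[never saw] student]: functor student : <t,t>, argument [never saw] : t; result t.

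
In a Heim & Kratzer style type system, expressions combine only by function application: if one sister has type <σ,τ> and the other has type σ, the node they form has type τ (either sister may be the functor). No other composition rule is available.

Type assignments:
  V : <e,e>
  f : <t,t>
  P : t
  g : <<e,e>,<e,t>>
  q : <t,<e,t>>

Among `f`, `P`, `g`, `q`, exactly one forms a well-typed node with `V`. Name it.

f : <t,t> — neither side's domain matches the other.
P : t — neither side's domain matches the other.
g — combines: g : <<e,e>,<e,t>> takes V : <e,e> as argument, giving <e,t>.
q : <t,<e,t>> — neither side's domain matches the other.

g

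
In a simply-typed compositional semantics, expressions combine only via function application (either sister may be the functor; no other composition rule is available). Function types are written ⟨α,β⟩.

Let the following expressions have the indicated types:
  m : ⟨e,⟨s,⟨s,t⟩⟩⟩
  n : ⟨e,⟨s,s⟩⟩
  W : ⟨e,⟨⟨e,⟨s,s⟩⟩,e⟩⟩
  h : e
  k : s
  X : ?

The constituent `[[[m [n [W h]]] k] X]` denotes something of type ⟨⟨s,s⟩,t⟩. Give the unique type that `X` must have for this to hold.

⟨⟨s,t⟩,⟨⟨s,s⟩,t⟩⟩

At [[[m [n [W h]]] k] X] (required: ⟨⟨s,s⟩,t⟩): [[m [n [W h]]] k] is ⟨s,t⟩, which is not a function with range ⟨⟨s,s⟩,t⟩; hence X is the functor — type ⟨⟨s,t⟩,⟨⟨s,s⟩,t⟩⟩.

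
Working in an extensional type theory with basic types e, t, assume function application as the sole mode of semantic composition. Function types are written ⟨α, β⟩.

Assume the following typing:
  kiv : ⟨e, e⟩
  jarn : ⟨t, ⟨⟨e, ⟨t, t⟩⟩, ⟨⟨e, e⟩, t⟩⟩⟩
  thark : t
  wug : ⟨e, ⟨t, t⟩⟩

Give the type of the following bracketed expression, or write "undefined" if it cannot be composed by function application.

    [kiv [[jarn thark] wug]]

t

[jarn thark] — jarn of type ⟨t, ⟨⟨e, ⟨t, t⟩⟩, ⟨⟨e, e⟩, t⟩⟩⟩ combines with thark of type t: type ⟨⟨e, ⟨t, t⟩⟩, ⟨⟨e, e⟩, t⟩⟩.
[[jarn thark] wug] — [jarn thark] of type ⟨⟨e, ⟨t, t⟩⟩, ⟨⟨e, e⟩, t⟩⟩ combines with wug of type ⟨e, ⟨t, t⟩⟩: type ⟨⟨e, e⟩, t⟩.
[kiv [[jarn thark] wug]] — [[jarn thark] wug] of type ⟨⟨e, e⟩, t⟩ combines with kiv of type ⟨e, e⟩: type t.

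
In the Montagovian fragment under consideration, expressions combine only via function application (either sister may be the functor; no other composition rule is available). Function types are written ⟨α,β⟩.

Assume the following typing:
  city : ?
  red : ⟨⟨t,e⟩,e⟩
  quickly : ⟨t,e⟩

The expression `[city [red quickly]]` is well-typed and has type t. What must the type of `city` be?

[city [red quickly]] must have type t. The sister [red quickly] has type e; that is not a function onto t, so city must be the functor, of type ⟨e,t⟩.

⟨e,t⟩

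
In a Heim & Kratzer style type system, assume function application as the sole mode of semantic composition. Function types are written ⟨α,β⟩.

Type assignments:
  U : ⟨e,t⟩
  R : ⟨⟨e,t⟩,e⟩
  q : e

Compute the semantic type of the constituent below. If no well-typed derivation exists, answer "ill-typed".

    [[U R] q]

ill-typed

[U R]: R is ⟨⟨e,t⟩,e⟩, U is ⟨e,t⟩; result e.
[[U R] q]: e and e cannot combine by function application — type clash.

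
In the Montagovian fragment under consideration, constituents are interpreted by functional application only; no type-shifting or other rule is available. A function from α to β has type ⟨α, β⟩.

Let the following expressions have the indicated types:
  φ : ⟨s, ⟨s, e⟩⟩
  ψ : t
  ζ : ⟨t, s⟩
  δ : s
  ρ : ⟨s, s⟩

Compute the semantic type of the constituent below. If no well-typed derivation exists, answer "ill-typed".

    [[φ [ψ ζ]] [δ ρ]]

e

[ψ ζ]: functor ζ : ⟨t, s⟩, argument ψ : t; result s.
[φ [ψ ζ]]: functor φ : ⟨s, ⟨s, e⟩⟩, argument [ψ ζ] : s; result ⟨s, e⟩.
[δ ρ]: functor ρ : ⟨s, s⟩, argument δ : s; result s.
[[φ [ψ ζ]] [δ ρ]]: functor [φ [ψ ζ]] : ⟨s, e⟩, argument [δ ρ] : s; result e.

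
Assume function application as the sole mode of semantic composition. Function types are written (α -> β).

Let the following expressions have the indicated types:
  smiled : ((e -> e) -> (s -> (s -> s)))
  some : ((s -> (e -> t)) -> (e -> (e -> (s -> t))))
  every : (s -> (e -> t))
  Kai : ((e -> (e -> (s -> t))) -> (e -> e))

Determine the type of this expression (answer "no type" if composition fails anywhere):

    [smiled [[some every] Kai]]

[some every]: some is ((s -> (e -> t)) -> (e -> (e -> (s -> t)))), every is (s -> (e -> t)); result (e -> (e -> (s -> t))).
[[some every] Kai]: Kai is ((e -> (e -> (s -> t))) -> (e -> e)), [some every] is (e -> (e -> (s -> t))); result (e -> e).
[smiled [[some every] Kai]]: smiled is ((e -> e) -> (s -> (s -> s))), [[some every] Kai] is (e -> e); result (s -> (s -> s)).

(s -> (s -> s))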